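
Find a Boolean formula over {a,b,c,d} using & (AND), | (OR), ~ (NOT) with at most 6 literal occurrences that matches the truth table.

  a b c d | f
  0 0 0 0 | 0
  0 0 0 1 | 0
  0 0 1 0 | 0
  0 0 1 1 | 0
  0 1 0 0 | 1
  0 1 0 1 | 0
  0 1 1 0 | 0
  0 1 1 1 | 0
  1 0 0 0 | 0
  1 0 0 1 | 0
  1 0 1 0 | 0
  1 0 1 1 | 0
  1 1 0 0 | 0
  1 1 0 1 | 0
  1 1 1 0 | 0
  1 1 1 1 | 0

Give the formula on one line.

  ~c = 1100110011001100
  ~d = 1010101010101010
  (~c & ~d) = 1000100010001000
  ~a = 1111111100000000
  ((~c & ~d) & ~a) = 1000100000000000
  (((~c & ~d) & ~a) & b) = 0000100000000000

(((~c & ~d) & ~a) & b)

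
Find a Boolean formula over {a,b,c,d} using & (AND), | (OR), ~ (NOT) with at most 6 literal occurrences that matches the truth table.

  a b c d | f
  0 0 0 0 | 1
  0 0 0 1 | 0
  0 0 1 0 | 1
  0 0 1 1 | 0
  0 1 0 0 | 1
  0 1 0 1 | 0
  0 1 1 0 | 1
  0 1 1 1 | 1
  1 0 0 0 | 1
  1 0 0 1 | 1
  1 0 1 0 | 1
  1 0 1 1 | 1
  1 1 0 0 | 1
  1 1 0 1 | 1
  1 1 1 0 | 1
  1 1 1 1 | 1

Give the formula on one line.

  ~d = 1010101010101010
  (b & c) = 0000001100000011
  (~d | (b & c)) = 1010101110101011
  ((~d | (b & c)) | a) = 1010101111111111

((~d | (b & c)) | a)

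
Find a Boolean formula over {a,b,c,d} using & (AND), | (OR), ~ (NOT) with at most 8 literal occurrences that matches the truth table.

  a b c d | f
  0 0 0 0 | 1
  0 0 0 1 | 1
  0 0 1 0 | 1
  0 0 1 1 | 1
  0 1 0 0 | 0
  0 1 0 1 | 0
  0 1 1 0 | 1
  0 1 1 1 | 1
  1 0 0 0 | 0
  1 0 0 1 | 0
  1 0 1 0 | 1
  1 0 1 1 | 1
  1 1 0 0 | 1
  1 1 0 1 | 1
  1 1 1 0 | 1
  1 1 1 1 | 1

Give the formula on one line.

((b & a) | ((~a | c) & ((a | c) | ~b)))

  (b & a) = 0000000000001111
  ~a = 1111111100000000
  (~a | c) = 1111111100110011
  (a | c) = 0011001111111111
  ~b = 1111000011110000
  ((a | c) | ~b) = 1111001111111111
  ((~a | c) & ((a | c) | ~b)) = 1111001100110011
  ((b & a) | ((~a | c) & ((a | c) | ~b))) = 1111001100111111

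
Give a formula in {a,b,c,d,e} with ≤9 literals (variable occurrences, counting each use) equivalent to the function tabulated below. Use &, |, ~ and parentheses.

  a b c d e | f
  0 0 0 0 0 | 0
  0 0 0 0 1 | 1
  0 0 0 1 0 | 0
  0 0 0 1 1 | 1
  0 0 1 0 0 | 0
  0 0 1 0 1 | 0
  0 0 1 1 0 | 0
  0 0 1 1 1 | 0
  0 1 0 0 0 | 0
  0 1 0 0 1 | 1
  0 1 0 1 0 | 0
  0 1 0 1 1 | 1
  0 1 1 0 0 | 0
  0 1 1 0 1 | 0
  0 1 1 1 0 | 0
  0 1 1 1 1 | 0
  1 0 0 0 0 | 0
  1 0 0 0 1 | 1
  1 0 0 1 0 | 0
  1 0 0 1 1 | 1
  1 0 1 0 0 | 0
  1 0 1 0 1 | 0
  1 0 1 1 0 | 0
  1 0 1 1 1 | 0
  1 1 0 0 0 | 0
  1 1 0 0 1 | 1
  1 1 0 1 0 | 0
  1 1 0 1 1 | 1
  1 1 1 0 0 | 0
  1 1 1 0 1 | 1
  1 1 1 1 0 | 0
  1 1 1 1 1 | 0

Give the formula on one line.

((~c | ~d) & (((~c | d) | (a & ((e & b) | ~e))) & e))

  ~c = 11110000111100001111000011110000
  ~d = 11001100110011001100110011001100
  (~c | ~d) = 11111100111111001111110011111100
  (~c | d) = 11110011111100111111001111110011
  (e & b) = 00000000010101010000000001010101
  ~e = 10101010101010101010101010101010
  ((e & b) | ~e) = 10101010111111111010101011111111
  (a & ((e & b) | ~e)) = 00000000000000001010101011111111
  ((~c | d) | (a & ((e & b) | ~e))) = 11110011111100111111101111111111
  (((~c | d) | (a & ((e & b) | ~e))) & e) = 01010001010100010101000101010101
  ((~c | ~d) & (((~c | d) | (a & ((e & b) | ~e))) & e)) = 01010000010100000101000001010100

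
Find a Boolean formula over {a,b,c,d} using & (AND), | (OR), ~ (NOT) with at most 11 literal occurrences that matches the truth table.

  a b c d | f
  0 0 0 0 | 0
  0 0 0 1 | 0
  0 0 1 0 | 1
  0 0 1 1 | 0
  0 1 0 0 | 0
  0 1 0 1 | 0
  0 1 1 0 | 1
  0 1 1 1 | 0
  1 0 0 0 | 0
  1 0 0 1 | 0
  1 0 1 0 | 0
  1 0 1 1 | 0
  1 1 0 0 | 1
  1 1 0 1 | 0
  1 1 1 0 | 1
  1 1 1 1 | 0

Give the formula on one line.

  ~a = 1111111100000000
  (b | ~a) = 1111111100001111
  (d & a) = 0000000001010101
  ((b | ~a) | (d & a)) = 1111111101011111
  ~d = 1010101010101010
  (c & ~d) = 0010001000100010
  ((c & ~d) | a) = 0010001011111111
  (((c & ~d) | a) & ~d) = 0010001010101010
  (((b | ~a) | (d & a)) & (((c & ~d) | a) & ~d)) = 0010001000001010

(((b | ~a) | (d & a)) & (((c & ~d) | a) & ~d))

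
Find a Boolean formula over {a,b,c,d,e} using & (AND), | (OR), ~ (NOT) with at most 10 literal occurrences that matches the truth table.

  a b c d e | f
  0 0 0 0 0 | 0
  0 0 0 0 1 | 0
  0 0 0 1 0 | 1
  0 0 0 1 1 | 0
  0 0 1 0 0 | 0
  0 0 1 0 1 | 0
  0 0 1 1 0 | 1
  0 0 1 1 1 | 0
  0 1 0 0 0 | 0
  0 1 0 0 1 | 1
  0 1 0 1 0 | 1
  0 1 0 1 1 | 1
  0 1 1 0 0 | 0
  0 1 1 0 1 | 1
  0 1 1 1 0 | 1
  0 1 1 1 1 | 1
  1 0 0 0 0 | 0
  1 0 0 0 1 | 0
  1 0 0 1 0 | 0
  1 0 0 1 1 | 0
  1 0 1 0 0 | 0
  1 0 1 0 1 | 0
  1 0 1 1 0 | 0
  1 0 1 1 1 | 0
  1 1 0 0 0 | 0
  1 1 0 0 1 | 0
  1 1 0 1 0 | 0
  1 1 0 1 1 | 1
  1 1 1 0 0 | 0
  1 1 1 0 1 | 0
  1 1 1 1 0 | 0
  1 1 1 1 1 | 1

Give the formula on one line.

  ~d = 11001100110011001100110011001100
  (a & ~d) = 00000000000000001100110011001100
  ((a & ~d) | b) = 00000000111111111100110011111111
  ~e = 10101010101010101010101010101010
  (((a & ~d) | b) | ~e) = 10101010111111111110111011111111
  ~a = 11111111111111110000000000000000
  (~a & d) = 00110011001100110000000000000000
  (~a | d) = 11111111111111110011001100110011
  ((~a | d) & e) = 01010101010101010001000100010001
  ((~a & d) | ((~a | d) & e)) = 01110111011101110001000100010001
  ((((a & ~d) | b) | ~e) & ((~a & d) | ((~a | d) & e))) = 00100010011101110000000000010001

((((a & ~d) | b) | ~e) & ((~a & d) | ((~a | d) & e)))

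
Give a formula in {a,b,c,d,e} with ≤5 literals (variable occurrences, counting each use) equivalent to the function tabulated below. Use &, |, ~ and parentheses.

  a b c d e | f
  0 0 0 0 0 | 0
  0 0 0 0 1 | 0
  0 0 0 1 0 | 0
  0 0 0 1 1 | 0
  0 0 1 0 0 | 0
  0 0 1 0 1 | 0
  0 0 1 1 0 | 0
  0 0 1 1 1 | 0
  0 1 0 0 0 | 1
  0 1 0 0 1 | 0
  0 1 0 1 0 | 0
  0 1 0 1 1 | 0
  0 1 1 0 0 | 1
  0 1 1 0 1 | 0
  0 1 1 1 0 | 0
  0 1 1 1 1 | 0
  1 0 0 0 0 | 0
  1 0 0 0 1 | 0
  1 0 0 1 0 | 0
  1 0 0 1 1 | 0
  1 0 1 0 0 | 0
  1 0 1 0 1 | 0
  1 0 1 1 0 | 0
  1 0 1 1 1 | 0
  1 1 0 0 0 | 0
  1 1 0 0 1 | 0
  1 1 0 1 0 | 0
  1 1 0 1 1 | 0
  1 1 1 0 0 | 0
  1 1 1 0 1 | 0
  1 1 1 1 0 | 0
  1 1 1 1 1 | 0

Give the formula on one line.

  ~e = 10101010101010101010101010101010
  ~a = 11111111111111110000000000000000
  (~e & ~a) = 10101010101010100000000000000000
  ~b = 11111111000000001111111100000000
  ((~e & ~a) | ~b) = 11111111101010101111111100000000
  ~d = 11001100110011001100110011001100
  (~d & b) = 00000000110011000000000011001100
  (((~e & ~a) | ~b) & (~d & b)) = 00000000100010000000000000000000

(((~e & ~a) | ~b) & (~d & b))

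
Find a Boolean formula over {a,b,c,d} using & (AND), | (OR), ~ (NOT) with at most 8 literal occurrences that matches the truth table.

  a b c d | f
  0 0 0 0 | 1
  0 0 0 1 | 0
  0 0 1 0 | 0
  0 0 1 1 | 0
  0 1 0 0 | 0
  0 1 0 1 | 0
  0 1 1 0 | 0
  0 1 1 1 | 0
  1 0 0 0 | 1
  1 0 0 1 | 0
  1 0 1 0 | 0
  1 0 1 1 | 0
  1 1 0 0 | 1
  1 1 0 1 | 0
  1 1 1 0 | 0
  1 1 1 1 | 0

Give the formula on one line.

(((b | ~d) & (~b | (a | c))) & (~c & ~d))

  ~d = 1010101010101010
  (b | ~d) = 1010111110101111
  ~b = 1111000011110000
  (a | c) = 0011001111111111
  (~b | (a | c)) = 1111001111111111
  ((b | ~d) & (~b | (a | c))) = 1010001110101111
  ~c = 1100110011001100
  (~c & ~d) = 1000100010001000
  (((b | ~d) & (~b | (a | c))) & (~c & ~d)) = 1000000010001000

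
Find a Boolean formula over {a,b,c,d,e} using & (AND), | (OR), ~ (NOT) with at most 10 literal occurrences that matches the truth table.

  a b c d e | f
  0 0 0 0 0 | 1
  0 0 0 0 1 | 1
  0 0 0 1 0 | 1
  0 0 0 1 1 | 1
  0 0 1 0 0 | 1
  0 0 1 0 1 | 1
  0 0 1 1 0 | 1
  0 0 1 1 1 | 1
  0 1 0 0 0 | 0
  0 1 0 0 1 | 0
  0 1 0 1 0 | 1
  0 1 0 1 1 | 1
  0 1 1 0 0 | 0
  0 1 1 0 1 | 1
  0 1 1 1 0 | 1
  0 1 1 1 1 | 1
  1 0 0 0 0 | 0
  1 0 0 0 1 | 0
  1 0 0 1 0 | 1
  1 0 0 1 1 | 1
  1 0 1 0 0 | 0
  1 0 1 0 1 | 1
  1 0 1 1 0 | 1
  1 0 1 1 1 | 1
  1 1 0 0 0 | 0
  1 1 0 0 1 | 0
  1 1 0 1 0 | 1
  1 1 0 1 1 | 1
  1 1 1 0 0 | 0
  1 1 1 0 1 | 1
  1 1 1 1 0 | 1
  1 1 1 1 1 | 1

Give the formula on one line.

((c & e) | ((a & d) | (~a & (d | ~b))))

  (c & e) = 00000101000001010000010100000101
  (a & d) = 00000000000000000011001100110011
  ~a = 11111111111111110000000000000000
  ~b = 11111111000000001111111100000000
  (d | ~b) = 11111111001100111111111100110011
  (~a & (d | ~b)) = 11111111001100110000000000000000
  ((a & d) | (~a & (d | ~b))) = 11111111001100110011001100110011
  ((c & e) | ((a & d) | (~a & (d | ~b)))) = 11111111001101110011011100110111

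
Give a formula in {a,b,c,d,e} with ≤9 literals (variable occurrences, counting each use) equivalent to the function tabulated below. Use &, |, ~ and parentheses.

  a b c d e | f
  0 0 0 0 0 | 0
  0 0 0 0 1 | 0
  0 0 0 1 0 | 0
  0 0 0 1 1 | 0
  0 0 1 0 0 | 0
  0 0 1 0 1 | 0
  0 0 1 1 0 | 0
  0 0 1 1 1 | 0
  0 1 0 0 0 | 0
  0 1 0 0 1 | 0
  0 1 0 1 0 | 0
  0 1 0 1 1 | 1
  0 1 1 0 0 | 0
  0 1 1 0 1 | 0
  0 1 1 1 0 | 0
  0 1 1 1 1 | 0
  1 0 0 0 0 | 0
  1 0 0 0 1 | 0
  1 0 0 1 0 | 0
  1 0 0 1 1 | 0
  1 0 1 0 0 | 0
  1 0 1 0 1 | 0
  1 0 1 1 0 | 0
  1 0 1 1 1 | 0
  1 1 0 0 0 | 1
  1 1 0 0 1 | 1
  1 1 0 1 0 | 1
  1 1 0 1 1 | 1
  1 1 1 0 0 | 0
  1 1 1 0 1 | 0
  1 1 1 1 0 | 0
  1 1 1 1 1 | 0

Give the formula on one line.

  ~c = 11110000111100001111000011110000
  (e | c) = 01011111010111110101111101011111
  (d & (e | c)) = 00010011000100110001001100010011
  ((d & (e | c)) | a) = 00010011000100111111111111111111
  (((d & (e | c)) | a) | c) = 00011111000111111111111111111111
  (b & (((d & (e | c)) | a) | c)) = 00000000000111110000000011111111
  (~c & (b & (((d & (e | c)) | a) | c))) = 00000000000100000000000011110000

(~c & (b & (((d & (e | c)) | a) | c)))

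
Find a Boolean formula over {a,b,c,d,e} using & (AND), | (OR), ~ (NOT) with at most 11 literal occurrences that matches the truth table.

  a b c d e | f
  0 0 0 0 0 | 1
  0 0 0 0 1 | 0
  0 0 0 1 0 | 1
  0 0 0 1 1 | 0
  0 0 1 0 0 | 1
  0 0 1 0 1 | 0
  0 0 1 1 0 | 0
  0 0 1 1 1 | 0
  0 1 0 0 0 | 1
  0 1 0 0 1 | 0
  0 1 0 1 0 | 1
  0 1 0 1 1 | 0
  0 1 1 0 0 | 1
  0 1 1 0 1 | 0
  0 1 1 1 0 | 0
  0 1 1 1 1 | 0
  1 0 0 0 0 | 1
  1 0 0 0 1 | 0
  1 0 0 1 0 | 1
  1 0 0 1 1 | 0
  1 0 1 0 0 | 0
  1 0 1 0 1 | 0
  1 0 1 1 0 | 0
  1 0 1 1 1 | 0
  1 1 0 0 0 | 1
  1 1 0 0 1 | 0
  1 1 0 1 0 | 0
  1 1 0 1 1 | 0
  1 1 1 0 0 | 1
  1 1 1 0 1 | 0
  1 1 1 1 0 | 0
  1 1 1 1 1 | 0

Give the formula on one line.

(((b | ~a) & (~d & ~e)) | ((~c & ~e) & ((~a & b) | ~b)))

  ~a = 11111111111111110000000000000000
  (b | ~a) = 11111111111111110000000011111111
  ~d = 11001100110011001100110011001100
  ~e = 10101010101010101010101010101010
  (~d & ~e) = 10001000100010001000100010001000
  ((b | ~a) & (~d & ~e)) = 10001000100010000000000010001000
  ~c = 11110000111100001111000011110000
  (~c & ~e) = 10100000101000001010000010100000
  (~a & b) = 00000000111111110000000000000000
  ~b = 11111111000000001111111100000000
  ((~a & b) | ~b) = 11111111111111111111111100000000
  ((~c & ~e) & ((~a & b) | ~b)) = 10100000101000001010000000000000
  (((b | ~a) & (~d & ~e)) | ((~c & ~e) & ((~a & b) | ~b))) = 10101000101010001010000010001000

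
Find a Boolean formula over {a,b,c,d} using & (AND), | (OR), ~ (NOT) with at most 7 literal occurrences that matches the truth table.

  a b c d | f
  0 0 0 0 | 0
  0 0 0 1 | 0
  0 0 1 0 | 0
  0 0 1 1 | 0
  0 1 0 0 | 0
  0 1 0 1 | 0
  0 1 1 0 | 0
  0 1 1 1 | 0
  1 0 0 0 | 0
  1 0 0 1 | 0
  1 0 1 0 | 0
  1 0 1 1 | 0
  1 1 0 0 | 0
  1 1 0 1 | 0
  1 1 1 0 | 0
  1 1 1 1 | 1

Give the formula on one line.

  (c & b) = 0000001100000011
  (d | (c & b)) = 0101011101010111
  (c & (d | (c & b))) = 0001001100010011
  ((c & (d | (c & b))) & b) = 0000001100000011
  (a & d) = 0000000001010101
  (((c & (d | (c & b))) & b) & (a & d)) = 0000000000000001

(((c & (d | (c & b))) & b) & (a & d))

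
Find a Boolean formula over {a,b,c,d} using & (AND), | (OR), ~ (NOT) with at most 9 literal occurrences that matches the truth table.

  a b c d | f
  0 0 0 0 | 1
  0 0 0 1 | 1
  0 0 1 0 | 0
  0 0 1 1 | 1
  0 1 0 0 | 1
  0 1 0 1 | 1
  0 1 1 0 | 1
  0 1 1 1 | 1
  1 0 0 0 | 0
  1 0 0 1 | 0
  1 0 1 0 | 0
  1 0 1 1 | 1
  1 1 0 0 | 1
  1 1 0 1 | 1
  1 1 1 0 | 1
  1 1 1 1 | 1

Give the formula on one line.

((((c | ~a) | (a & b)) & (d | ~c)) | b)

  ~a = 1111111100000000
  (c | ~a) = 1111111100110011
  (a & b) = 0000000000001111
  ((c | ~a) | (a & b)) = 1111111100111111
  ~c = 1100110011001100
  (d | ~c) = 1101110111011101
  (((c | ~a) | (a & b)) & (d | ~c)) = 1101110100011101
  ((((c | ~a) | (a & b)) & (d | ~c)) | b) = 1101111100011111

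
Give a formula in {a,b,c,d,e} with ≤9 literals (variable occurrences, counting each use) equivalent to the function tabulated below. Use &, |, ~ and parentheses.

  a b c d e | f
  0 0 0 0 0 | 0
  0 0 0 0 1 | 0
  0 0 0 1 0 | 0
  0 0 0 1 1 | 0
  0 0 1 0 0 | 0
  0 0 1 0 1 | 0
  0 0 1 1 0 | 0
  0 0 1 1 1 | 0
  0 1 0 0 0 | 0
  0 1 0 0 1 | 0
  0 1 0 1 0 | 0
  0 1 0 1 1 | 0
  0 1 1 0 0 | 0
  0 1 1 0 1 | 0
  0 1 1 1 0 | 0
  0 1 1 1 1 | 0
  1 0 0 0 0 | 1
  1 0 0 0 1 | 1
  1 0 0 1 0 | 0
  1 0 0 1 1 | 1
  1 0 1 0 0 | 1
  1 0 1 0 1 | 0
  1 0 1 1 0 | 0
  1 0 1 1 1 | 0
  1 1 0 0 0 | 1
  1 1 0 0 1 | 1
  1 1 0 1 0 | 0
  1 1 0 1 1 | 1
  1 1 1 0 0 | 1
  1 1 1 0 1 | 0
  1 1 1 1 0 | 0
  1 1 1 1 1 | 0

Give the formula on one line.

  ~c = 11110000111100001111000011110000
  ~e = 10101010101010101010101010101010
  (~c | ~e) = 11111010111110101111101011111010
  ~d = 11001100110011001100110011001100
  (~d & a) = 00000000000000001100110011001100
  (e | (~d & a)) = 01010101010101011101110111011101
  ((~c | ~e) & (e | (~d & a))) = 01010000010100001101100011011000
  (((~c | ~e) & (e | (~d & a))) & a) = 00000000000000001101100011011000

(((~c | ~e) & (e | (~d & a))) & a)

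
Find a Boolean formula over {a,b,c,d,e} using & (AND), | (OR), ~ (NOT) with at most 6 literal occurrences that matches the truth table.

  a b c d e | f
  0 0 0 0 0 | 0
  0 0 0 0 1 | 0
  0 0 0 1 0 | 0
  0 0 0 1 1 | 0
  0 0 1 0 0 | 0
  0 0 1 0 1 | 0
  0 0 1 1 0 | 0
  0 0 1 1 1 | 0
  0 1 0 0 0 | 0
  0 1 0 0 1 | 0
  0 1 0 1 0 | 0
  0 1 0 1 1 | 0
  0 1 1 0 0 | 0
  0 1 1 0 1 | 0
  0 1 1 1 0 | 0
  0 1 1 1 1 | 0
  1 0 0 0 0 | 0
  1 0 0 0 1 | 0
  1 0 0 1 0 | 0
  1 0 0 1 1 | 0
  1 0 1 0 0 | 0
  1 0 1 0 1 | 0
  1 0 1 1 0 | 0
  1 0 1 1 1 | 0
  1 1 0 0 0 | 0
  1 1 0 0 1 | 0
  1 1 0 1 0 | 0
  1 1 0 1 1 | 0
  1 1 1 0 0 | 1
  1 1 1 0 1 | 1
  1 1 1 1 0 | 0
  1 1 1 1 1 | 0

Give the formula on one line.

  ~d = 11001100110011001100110011001100
  (b & a) = 00000000000000000000000011111111
  ((b & a) & c) = 00000000000000000000000000001111
  (~d & ((b & a) & c)) = 00000000000000000000000000001100

(~d & ((b & a) & c))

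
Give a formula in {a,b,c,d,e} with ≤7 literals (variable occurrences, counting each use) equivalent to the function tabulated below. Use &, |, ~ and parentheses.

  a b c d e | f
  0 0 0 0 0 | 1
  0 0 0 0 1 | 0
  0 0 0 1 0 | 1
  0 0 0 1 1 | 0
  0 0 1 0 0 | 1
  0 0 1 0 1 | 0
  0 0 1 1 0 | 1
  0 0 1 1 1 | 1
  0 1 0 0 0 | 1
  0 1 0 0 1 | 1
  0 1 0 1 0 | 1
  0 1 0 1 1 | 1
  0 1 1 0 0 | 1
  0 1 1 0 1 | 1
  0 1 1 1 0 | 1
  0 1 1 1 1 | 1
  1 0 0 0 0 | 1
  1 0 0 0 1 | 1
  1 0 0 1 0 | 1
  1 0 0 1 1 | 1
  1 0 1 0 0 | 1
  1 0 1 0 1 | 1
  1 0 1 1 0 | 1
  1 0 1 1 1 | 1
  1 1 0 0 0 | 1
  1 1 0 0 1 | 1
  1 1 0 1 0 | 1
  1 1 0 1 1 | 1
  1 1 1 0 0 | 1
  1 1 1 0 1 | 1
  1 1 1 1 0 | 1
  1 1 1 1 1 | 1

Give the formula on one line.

((b | ~e) | (((c & d) | a) & ~b))

  ~e = 10101010101010101010101010101010
  (b | ~e) = 10101010111111111010101011111111
  (c & d) = 00000011000000110000001100000011
  ((c & d) | a) = 00000011000000111111111111111111
  ~b = 11111111000000001111111100000000
  (((c & d) | a) & ~b) = 00000011000000001111111100000000
  ((b | ~e) | (((c & d) | a) & ~b)) = 10101011111111111111111111111111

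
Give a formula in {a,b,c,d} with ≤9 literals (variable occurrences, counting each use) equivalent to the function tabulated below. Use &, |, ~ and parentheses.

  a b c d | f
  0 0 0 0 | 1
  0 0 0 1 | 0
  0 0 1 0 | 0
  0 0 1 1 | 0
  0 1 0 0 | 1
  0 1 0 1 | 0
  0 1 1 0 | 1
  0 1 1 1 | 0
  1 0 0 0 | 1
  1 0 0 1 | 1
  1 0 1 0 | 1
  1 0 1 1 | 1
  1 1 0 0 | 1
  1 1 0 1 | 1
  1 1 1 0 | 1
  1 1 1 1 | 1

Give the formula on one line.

  ~d = 1010101010101010
  ~c = 1100110011001100
  (~d & ~c) = 1000100010001000
  ~b = 1111000011110000
  (~b | d) = 1111010111110101
  (~c | d) = 1101110111011101
  ((~b | d) | (~c | d)) = 1111110111111101
  (((~b | d) | (~c | d)) & a) = 0000000011111101
  ((~d & ~c) | (((~b | d) | (~c | d)) & a)) = 1000100011111101
  (b & ~d) = 0000101000001010
  (((~d & ~c) | (((~b | d) | (~c | d)) & a)) | (b & ~d)) = 1000101011111111

(((~d & ~c) | (((~b | d) | (~c | d)) & a)) | (b & ~d))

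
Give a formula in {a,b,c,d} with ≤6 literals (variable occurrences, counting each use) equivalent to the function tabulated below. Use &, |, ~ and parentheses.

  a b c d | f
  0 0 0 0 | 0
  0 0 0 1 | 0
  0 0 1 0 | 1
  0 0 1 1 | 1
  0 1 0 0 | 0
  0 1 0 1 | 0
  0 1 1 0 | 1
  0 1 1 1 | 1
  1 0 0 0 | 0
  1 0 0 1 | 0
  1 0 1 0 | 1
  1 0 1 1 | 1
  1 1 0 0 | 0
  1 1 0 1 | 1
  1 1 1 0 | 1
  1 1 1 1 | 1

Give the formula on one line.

(((b & ~c) & ((a | ~b) & d)) | c)

  ~c = 1100110011001100
  (b & ~c) = 0000110000001100
  ~b = 1111000011110000
  (a | ~b) = 1111000011111111
  ((a | ~b) & d) = 0101000001010101
  ((b & ~c) & ((a | ~b) & d)) = 0000000000000100
  (((b & ~c) & ((a | ~b) & d)) | c) = 0011001100110111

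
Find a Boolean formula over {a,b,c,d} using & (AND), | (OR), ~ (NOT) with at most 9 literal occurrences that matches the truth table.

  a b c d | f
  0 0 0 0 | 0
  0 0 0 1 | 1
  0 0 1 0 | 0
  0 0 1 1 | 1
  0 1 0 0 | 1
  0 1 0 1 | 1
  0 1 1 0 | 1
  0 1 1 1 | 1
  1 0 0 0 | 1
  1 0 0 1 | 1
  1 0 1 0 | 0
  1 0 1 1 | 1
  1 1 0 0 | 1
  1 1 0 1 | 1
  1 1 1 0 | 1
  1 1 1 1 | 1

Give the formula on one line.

(((~a | (~c | b)) | d) & (d | (b | a)))

  ~a = 1111111100000000
  ~c = 1100110011001100
  (~c | b) = 1100111111001111
  (~a | (~c | b)) = 1111111111001111
  ((~a | (~c | b)) | d) = 1111111111011111
  (b | a) = 0000111111111111
  (d | (b | a)) = 0101111111111111
  (((~a | (~c | b)) | d) & (d | (b | a))) = 0101111111011111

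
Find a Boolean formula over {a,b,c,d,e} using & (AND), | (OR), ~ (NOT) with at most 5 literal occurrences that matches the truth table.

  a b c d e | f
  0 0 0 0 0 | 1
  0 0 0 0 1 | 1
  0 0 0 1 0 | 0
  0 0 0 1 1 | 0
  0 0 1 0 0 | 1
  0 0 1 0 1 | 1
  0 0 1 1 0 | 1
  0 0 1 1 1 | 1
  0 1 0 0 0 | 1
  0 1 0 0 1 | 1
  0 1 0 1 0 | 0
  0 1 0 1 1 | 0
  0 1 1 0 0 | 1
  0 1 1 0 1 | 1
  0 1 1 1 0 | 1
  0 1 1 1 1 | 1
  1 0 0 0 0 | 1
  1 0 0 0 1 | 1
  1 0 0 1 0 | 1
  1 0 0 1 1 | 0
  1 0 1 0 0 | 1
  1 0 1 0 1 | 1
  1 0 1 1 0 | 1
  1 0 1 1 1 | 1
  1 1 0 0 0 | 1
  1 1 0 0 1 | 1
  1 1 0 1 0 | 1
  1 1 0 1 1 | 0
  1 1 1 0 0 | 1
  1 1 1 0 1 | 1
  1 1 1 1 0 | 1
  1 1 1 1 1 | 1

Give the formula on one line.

  ~e = 10101010101010101010101010101010
  (~e & a) = 00000000000000001010101010101010
  ~d = 11001100110011001100110011001100
  ((~e & a) | ~d) = 11001100110011001110111011101110
  (c | ((~e & a) | ~d)) = 11001111110011111110111111101111

(c | ((~e & a) | ~d))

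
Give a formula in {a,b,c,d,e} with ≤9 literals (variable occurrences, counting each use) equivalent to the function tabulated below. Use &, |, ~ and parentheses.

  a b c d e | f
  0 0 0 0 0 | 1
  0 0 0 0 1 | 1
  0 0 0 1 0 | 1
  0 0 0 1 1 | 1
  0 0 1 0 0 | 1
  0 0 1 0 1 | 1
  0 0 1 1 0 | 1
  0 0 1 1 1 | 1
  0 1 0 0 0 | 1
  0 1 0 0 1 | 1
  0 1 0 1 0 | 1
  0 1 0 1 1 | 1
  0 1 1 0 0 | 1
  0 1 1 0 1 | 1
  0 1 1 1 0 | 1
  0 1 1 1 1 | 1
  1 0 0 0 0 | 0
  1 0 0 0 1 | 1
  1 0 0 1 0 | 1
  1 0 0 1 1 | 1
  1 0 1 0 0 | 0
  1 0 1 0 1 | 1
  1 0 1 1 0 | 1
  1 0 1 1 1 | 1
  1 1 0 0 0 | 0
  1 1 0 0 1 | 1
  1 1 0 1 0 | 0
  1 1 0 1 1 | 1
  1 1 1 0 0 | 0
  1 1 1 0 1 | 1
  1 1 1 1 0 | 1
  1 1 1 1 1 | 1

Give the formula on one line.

(((~b & a) & d) | (((c | e) & d) | (e | ~a)))

  ~b = 11111111000000001111111100000000
  (~b & a) = 00000000000000001111111100000000
  ((~b & a) & d) = 00000000000000000011001100000000
  (c | e) = 01011111010111110101111101011111
  ((c | e) & d) = 00010011000100110001001100010011
  ~a = 11111111111111110000000000000000
  (e | ~a) = 11111111111111110101010101010101
  (((c | e) & d) | (e | ~a)) = 11111111111111110101011101010111
  (((~b & a) & d) | (((c | e) & d) | (e | ~a))) = 11111111111111110111011101010111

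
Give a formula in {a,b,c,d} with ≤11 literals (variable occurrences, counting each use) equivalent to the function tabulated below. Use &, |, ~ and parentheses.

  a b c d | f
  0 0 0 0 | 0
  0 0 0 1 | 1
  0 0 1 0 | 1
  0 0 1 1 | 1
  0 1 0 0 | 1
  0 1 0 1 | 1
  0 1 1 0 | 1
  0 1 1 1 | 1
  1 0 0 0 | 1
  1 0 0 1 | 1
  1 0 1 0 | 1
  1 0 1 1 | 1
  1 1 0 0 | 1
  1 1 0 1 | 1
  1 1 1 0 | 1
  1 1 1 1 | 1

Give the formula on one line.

  (d | c) = 0111011101110111
  ~c = 1100110011001100
  ~d = 1010101010101010
  ~a = 1111111100000000
  (~c & d) = 0100010001000100
  (~a & (~c & d)) = 0100010000000000
  ((~a & (~c & d)) | a) = 0100010011111111
  (~d & ((~a & (~c & d)) | a)) = 0000000010101010
  ((~d & ((~a & (~c & d)) | a)) | b) = 0000111110101111
  (~c & ((~d & ((~a & (~c & d)) | a)) | b)) = 0000110010001100
  ((d | c) | (~c & ((~d & ((~a & (~c & d)) | a)) | b))) = 0111111111111111

((d | c) | (~c & ((~d & ((~a & (~c & d)) | a)) | b)))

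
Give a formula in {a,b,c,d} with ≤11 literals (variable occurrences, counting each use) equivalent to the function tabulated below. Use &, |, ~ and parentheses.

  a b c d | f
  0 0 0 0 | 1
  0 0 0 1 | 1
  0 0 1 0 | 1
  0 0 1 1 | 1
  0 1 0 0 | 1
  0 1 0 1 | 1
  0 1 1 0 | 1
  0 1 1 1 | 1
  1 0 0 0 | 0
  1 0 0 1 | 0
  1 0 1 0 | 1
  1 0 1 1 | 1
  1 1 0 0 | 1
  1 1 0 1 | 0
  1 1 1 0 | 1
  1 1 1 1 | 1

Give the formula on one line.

  ~a = 1111111100000000
  (c | ~a) = 1111111100110011
  (d & a) = 0000000001010101
  (b | (d & a)) = 0000111101011111
  ((b | (d & a)) | ~a) = 1111111101011111
  ~d = 1010101010101010
  (((b | (d & a)) | ~a) & ~d) = 1010101000001010
  ((((b | (d & a)) | ~a) & ~d) & b) = 0000101000001010
  ((c | ~a) | ((((b | (d & a)) | ~a) & ~d) & b)) = 1111111100111011

((c | ~a) | ((((b | (d & a)) | ~a) & ~d) & b))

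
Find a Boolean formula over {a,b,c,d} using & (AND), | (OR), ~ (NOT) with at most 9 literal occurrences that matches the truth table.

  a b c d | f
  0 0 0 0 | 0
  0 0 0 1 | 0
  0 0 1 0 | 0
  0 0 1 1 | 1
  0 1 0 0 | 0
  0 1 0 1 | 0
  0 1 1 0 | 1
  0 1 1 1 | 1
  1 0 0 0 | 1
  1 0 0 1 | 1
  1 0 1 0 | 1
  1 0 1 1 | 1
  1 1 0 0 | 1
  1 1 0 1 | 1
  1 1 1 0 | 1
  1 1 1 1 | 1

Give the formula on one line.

((c | a) & ((~c | d) | ((d | ((a | b) & ~d)) & ~d)))

  (c | a) = 0011001111111111
  ~c = 1100110011001100
  (~c | d) = 1101110111011101
  (a | b) = 0000111111111111
  ~d = 1010101010101010
  ((a | b) & ~d) = 0000101010101010
  (d | ((a | b) & ~d)) = 0101111111111111
  ((d | ((a | b) & ~d)) & ~d) = 0000101010101010
  ((~c | d) | ((d | ((a | b) & ~d)) & ~d)) = 1101111111111111
  ((c | a) & ((~c | d) | ((d | ((a | b) & ~d)) & ~d))) = 0001001111111111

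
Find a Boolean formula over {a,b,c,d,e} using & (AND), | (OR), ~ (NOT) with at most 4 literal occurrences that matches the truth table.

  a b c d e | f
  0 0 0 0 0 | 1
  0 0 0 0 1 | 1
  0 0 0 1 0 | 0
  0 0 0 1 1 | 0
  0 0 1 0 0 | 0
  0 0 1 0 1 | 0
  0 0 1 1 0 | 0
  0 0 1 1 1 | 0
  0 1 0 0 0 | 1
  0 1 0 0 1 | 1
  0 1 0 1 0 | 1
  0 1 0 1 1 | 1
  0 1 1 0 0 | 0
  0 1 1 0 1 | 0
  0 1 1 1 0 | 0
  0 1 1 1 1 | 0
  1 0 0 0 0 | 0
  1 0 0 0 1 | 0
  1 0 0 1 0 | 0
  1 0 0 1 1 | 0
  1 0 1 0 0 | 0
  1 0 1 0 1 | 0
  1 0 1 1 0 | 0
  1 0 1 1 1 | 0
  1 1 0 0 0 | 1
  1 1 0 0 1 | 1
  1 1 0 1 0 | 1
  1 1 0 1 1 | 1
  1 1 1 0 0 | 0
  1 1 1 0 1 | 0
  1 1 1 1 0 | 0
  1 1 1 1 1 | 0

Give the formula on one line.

(~c & (b | (~a & ~d)))

  ~c = 11110000111100001111000011110000
  ~a = 11111111111111110000000000000000
  ~d = 11001100110011001100110011001100
  (~a & ~d) = 11001100110011000000000000000000
  (b | (~a & ~d)) = 11001100111111110000000011111111
  (~c & (b | (~a & ~d))) = 11000000111100000000000011110000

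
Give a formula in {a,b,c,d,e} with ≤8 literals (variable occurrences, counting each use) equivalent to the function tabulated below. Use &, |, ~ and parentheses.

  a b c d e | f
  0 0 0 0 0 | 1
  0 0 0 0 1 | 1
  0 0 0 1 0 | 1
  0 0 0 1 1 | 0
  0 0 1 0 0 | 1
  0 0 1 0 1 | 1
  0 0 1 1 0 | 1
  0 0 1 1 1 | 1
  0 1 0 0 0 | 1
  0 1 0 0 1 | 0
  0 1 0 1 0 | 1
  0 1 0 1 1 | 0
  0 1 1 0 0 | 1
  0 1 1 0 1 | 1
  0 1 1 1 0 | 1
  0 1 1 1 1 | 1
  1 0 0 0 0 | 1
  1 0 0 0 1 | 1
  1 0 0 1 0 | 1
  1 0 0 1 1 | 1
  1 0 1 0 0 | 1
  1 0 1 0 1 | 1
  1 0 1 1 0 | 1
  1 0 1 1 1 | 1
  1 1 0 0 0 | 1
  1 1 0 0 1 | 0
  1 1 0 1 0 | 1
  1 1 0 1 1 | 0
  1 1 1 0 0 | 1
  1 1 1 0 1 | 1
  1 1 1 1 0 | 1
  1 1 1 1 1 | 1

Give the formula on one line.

(((a | ~d) & ~b) | (((~b & ~d) | c) | ~e))

  ~d = 11001100110011001100110011001100
  (a | ~d) = 11001100110011001111111111111111
  ~b = 11111111000000001111111100000000
  ((a | ~d) & ~b) = 11001100000000001111111100000000
  (~b & ~d) = 11001100000000001100110000000000
  ((~b & ~d) | c) = 11001111000011111100111100001111
  ~e = 10101010101010101010101010101010
  (((~b & ~d) | c) | ~e) = 11101111101011111110111110101111
  (((a | ~d) & ~b) | (((~b & ~d) | c) | ~e)) = 11101111101011111111111110101111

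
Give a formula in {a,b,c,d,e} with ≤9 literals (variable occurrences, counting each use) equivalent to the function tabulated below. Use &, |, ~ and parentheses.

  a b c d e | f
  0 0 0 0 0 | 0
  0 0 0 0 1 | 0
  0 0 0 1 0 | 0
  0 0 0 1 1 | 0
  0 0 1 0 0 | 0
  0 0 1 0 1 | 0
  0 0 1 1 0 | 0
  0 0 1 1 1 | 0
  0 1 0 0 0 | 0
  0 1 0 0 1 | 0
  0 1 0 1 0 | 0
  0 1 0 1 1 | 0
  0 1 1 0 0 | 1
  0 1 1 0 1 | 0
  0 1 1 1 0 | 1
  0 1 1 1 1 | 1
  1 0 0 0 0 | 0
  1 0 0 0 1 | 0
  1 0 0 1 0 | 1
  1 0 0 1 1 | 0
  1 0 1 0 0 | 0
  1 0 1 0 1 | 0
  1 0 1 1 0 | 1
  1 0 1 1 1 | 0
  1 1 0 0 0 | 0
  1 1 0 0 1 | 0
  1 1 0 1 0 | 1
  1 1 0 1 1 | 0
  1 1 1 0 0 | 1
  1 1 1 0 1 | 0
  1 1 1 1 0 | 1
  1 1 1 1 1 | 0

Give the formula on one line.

(((a & d) | (c & b)) & (~e | ((a | d) & (e & ~a))))

  (a & d) = 00000000000000000011001100110011
  (c & b) = 00000000000011110000000000001111
  ((a & d) | (c & b)) = 00000000000011110011001100111111
  ~e = 10101010101010101010101010101010
  (a | d) = 00110011001100111111111111111111
  ~a = 11111111111111110000000000000000
  (e & ~a) = 01010101010101010000000000000000
  ((a | d) & (e & ~a)) = 00010001000100010000000000000000
  (~e | ((a | d) & (e & ~a))) = 10111011101110111010101010101010
  (((a & d) | (c & b)) & (~e | ((a | d) & (e & ~a)))) = 00000000000010110010001000101010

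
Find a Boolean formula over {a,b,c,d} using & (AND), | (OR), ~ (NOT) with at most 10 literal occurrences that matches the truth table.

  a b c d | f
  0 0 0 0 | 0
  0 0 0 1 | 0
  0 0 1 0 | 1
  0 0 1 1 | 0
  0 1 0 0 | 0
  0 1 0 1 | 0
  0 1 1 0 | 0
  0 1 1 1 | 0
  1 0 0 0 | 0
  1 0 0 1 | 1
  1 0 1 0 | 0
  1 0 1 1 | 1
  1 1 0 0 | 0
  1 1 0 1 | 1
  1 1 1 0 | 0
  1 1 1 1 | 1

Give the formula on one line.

  ~d = 1010101010101010
  (~d | a) = 1010101011111111
  ~a = 1111111100000000
  (c & ~a) = 0011001100000000
  (b | (c & ~a)) = 0011111100001111
  ~b = 1111000011110000
  (a | ~b) = 1111000011111111
  ((a | ~b) & ~a) = 1111000000000000
  ((b | (c & ~a)) & ((a | ~b) & ~a)) = 0011000000000000
  (((b | (c & ~a)) & ((a | ~b) & ~a)) | d) = 0111010101010101
  ((~d | a) & (((b | (c & ~a)) & ((a | ~b) & ~a)) | d)) = 0010000001010101

((~d | a) & (((b | (c & ~a)) & ((a | ~b) & ~a)) | d))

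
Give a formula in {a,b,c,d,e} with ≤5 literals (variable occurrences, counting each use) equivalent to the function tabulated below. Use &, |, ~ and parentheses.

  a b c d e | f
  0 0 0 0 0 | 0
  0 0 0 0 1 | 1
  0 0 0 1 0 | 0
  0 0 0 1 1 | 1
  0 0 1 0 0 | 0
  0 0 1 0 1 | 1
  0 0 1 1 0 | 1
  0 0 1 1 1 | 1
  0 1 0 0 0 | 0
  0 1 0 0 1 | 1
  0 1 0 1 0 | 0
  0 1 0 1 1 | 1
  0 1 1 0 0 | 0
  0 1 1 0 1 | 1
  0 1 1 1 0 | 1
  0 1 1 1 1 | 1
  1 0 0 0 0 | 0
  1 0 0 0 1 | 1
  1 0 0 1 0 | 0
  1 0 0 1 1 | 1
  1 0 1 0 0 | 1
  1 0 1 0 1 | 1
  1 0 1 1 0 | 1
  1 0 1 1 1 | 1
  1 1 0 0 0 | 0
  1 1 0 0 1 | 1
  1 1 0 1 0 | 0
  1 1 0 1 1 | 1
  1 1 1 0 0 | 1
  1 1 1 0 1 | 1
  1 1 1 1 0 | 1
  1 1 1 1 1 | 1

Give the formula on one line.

(((a | d) & c) | e)

  (a | d) = 00110011001100111111111111111111
  ((a | d) & c) = 00000011000000110000111100001111
  (((a | d) & c) | e) = 01010111010101110101111101011111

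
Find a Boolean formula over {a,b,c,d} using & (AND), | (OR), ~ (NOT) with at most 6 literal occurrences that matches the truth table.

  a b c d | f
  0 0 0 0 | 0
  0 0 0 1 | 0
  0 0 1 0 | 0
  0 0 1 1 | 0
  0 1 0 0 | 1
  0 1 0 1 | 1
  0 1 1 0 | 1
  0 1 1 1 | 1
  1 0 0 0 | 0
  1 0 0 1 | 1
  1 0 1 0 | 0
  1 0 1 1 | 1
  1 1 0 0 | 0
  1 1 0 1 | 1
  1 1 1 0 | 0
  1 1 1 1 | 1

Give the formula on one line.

  ~a = 1111111100000000
  (~a | d) = 1111111101010101
  (a | b) = 0000111111111111
  ((~a | d) & (a | b)) = 0000111101010101

((~a | d) & (a | b))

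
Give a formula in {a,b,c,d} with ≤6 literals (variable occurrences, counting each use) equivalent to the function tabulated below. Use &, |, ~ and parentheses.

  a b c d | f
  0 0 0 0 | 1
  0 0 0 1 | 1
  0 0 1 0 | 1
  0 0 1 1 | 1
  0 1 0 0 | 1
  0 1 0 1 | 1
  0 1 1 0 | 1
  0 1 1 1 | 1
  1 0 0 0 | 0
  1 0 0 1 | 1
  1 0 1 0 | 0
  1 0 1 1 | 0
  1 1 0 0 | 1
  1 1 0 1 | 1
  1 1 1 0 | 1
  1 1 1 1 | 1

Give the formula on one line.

((~a | (b & (a | c))) | (d & ~c))

  ~a = 1111111100000000
  (a | c) = 0011001111111111
  (b & (a | c)) = 0000001100001111
  (~a | (b & (a | c))) = 1111111100001111
  ~c = 1100110011001100
  (d & ~c) = 0100010001000100
  ((~a | (b & (a | c))) | (d & ~c)) = 1111111101001111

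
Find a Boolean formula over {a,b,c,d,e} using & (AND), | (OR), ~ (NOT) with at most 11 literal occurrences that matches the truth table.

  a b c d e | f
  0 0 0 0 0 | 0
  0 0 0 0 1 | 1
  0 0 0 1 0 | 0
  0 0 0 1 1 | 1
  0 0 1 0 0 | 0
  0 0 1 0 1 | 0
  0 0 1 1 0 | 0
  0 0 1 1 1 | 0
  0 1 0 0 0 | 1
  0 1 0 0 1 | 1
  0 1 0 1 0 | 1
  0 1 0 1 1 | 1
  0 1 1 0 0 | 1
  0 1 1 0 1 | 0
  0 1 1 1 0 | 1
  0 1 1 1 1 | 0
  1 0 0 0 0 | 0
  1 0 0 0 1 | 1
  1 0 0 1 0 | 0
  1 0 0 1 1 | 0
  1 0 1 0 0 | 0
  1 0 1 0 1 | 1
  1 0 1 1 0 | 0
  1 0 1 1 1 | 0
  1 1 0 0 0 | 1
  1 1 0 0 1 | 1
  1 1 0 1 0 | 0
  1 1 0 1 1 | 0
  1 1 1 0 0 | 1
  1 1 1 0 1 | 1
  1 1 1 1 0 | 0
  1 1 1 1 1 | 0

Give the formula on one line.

  ~d = 11001100110011001100110011001100
  ~a = 11111111111111110000000000000000
  (~d | ~a) = 11111111111111111100110011001100
  ~e = 10101010101010101010101010101010
  ~b = 11111111000000001111111100000000
  (~b | c) = 11111111000011111111111100001111
  (~e & (~b | c)) = 10101010000010101010101000001010
  ~c = 11110000111100001111000011110000
  (a | ~c) = 11110000111100001111111111111111
  ((~e & (~b | c)) | (a | ~c)) = 11111010111110101111111111111111
  (b | e) = 01010101111111110101010111111111
  (((~e & (~b | c)) | (a | ~c)) & (b | e)) = 01010000111110100101010111111111
  ((~d | ~a) & (((~e & (~b | c)) | (a | ~c)) & (b | e))) = 01010000111110100100010011001100

((~d | ~a) & (((~e & (~b | c)) | (a | ~c)) & (b | e)))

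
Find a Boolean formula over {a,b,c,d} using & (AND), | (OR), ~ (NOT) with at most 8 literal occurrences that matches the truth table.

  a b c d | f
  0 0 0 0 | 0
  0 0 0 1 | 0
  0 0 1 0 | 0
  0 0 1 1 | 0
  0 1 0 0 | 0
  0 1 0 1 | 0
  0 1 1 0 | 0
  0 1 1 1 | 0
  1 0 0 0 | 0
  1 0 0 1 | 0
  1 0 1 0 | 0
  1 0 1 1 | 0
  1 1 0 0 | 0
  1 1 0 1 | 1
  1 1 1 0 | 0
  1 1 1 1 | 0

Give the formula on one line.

((b & (a & d)) & (~c & d))

  (a & d) = 0000000001010101
  (b & (a & d)) = 0000000000000101
  ~c = 1100110011001100
  (~c & d) = 0100010001000100
  ((b & (a & d)) & (~c & d)) = 0000000000000100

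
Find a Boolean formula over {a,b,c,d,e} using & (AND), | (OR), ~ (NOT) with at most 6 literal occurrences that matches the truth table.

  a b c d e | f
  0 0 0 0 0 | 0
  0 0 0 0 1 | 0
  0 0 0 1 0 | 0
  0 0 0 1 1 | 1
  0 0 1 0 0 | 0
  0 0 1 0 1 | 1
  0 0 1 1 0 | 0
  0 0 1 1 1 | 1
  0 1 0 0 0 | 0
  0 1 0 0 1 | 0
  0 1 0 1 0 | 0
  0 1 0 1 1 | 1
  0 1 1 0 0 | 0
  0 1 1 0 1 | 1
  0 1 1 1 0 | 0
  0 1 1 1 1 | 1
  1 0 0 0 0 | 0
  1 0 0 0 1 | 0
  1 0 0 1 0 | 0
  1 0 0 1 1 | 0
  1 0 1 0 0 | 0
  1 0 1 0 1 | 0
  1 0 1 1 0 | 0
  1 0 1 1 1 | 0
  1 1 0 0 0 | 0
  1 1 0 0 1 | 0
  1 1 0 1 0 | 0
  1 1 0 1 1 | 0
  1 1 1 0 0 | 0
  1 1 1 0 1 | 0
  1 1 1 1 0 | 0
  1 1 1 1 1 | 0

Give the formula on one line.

(e & (~a & (c | d)))

  ~a = 11111111111111110000000000000000
  (c | d) = 00111111001111110011111100111111
  (~a & (c | d)) = 00111111001111110000000000000000
  (e & (~a & (c | d))) = 00010101000101010000000000000000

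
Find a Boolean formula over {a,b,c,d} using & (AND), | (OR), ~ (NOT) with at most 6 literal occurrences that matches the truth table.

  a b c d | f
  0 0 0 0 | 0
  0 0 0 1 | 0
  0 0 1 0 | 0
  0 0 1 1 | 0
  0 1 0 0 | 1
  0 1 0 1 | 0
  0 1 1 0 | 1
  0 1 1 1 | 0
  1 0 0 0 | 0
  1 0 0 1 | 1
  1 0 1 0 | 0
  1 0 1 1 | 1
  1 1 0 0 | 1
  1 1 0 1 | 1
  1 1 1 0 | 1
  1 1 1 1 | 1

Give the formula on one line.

  (d & a) = 0000000001010101
  ~d = 1010101010101010
  (b & ~d) = 0000101000001010
  ((d & a) | (b & ~d)) = 0000101001011111

((d & a) | (b & ~d))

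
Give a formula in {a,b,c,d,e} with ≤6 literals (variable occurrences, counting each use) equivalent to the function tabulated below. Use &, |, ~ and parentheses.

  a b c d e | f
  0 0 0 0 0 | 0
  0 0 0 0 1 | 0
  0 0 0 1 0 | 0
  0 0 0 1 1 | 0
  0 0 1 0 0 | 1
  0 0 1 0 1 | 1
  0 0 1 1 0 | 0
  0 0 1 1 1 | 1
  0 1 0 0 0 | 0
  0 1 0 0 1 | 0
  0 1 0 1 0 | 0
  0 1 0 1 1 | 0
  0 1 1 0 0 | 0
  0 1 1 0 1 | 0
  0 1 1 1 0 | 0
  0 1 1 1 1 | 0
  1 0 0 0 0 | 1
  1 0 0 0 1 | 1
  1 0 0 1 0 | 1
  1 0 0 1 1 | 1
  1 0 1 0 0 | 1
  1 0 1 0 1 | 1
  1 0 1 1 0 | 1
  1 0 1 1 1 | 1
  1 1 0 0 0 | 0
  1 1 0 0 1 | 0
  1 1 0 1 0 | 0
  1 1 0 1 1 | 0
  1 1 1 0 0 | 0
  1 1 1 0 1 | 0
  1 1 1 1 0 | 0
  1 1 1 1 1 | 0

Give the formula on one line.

((c | a) & (~b & ((e | ~d) | a)))

  (c | a) = 00001111000011111111111111111111
  ~b = 11111111000000001111111100000000
  ~d = 11001100110011001100110011001100
  (e | ~d) = 11011101110111011101110111011101
  ((e | ~d) | a) = 11011101110111011111111111111111
  (~b & ((e | ~d) | a)) = 11011101000000001111111100000000
  ((c | a) & (~b & ((e | ~d) | a))) = 00001101000000001111111100000000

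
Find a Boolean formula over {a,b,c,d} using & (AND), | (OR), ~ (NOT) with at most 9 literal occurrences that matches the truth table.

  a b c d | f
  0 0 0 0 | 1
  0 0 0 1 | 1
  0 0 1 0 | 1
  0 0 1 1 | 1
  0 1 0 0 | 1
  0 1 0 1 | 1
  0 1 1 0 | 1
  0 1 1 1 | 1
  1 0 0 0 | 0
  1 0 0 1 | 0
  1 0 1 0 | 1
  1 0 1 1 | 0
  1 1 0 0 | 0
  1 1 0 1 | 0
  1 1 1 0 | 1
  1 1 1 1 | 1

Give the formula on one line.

  ~a = 1111111100000000
  (c | ~a) = 1111111100110011
  (d & c) = 0001000100010001
  (b & (d & c)) = 0000000100000001
  ~d = 1010101010101010
  ((b & (d & c)) | ~d) = 1010101110101011
  (((b & (d & c)) | ~d) | ~a) = 1111111110101011
  ((c | ~a) & (((b & (d & c)) | ~d) | ~a)) = 1111111100100011

((c | ~a) & (((b & (d & c)) | ~d) | ~a))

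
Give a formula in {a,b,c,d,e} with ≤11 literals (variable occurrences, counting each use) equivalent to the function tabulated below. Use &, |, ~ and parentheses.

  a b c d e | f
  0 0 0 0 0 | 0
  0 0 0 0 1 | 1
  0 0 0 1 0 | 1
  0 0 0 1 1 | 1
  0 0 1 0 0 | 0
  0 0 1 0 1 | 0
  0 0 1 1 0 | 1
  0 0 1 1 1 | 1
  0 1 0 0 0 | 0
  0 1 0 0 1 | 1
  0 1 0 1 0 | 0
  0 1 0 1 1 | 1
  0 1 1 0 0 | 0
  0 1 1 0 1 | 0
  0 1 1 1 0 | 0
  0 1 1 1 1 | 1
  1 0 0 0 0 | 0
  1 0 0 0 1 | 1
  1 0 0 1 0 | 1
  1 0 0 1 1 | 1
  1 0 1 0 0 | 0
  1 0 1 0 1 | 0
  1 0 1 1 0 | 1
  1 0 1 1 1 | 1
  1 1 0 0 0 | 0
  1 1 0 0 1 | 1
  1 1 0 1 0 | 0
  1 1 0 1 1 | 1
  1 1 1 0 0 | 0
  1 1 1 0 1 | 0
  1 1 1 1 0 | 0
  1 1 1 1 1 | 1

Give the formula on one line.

(((~b & d) | (~c & e)) | ((e & (d | ~c)) & (c | ~a)))

  ~b = 11111111000000001111111100000000
  (~b & d) = 00110011000000000011001100000000
  ~c = 11110000111100001111000011110000
  (~c & e) = 01010000010100000101000001010000
  ((~b & d) | (~c & e)) = 01110011010100000111001101010000
  (d | ~c) = 11110011111100111111001111110011
  (e & (d | ~c)) = 01010001010100010101000101010001
  ~a = 11111111111111110000000000000000
  (c | ~a) = 11111111111111110000111100001111
  ((e & (d | ~c)) & (c | ~a)) = 01010001010100010000000100000001
  (((~b & d) | (~c & e)) | ((e & (d | ~c)) & (c | ~a))) = 01110011010100010111001101010001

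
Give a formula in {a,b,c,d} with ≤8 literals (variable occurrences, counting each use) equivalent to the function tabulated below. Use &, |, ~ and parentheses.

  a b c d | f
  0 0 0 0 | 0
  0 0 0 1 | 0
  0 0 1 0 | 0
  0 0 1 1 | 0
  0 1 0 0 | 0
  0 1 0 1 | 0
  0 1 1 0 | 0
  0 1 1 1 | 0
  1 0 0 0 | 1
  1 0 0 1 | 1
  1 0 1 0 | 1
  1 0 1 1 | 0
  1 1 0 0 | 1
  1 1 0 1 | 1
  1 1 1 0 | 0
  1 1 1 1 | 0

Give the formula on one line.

  ~c = 1100110011001100
  (a & ~c) = 0000000011001100
  ~d = 1010101010101010
  ~a = 1111111100000000
  ~b = 1111000011110000
  (~a & ~b) = 1111000000000000
  (~d | (~a & ~b)) = 1111101010101010
  (a & ~b) = 0000000011110000
  ((~d | (~a & ~b)) & (a & ~b)) = 0000000010100000
  ((a & ~c) | ((~d | (~a & ~b)) & (a & ~b))) = 0000000011101100

((a & ~c) | ((~d | (~a & ~b)) & (a & ~b)))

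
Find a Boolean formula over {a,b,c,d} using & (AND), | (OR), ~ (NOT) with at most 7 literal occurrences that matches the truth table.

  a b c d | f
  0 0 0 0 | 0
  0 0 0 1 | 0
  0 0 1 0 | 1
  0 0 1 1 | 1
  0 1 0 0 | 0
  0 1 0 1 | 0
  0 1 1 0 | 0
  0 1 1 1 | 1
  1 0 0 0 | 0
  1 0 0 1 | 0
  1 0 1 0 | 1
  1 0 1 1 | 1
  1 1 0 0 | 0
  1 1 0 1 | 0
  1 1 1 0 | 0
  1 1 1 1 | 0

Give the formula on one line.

  ~b = 1111000011110000
  ~a = 1111111100000000
  (~a & d) = 0101010100000000
  (~b | (~a & d)) = 1111010111110000
  ((~b | (~a & d)) & c) = 0011000100110000

((~b | (~a & d)) & c)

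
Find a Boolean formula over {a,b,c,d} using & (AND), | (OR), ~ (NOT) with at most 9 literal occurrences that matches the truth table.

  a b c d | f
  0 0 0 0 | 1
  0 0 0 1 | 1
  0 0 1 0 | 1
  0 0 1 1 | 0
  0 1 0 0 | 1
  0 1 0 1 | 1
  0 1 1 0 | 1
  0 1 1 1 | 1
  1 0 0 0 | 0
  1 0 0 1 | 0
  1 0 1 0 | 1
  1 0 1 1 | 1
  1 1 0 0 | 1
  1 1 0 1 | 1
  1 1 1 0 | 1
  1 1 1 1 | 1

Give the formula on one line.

(((c | (~b & ~a)) & ((a | (b | ~c)) | ~d)) | b)

  ~b = 1111000011110000
  ~a = 1111111100000000
  (~b & ~a) = 1111000000000000
  (c | (~b & ~a)) = 1111001100110011
  ~c = 1100110011001100
  (b | ~c) = 1100111111001111
  (a | (b | ~c)) = 1100111111111111
  ~d = 1010101010101010
  ((a | (b | ~c)) | ~d) = 1110111111111111
  ((c | (~b & ~a)) & ((a | (b | ~c)) | ~d)) = 1110001100110011
  (((c | (~b & ~a)) & ((a | (b | ~c)) | ~d)) | b) = 1110111100111111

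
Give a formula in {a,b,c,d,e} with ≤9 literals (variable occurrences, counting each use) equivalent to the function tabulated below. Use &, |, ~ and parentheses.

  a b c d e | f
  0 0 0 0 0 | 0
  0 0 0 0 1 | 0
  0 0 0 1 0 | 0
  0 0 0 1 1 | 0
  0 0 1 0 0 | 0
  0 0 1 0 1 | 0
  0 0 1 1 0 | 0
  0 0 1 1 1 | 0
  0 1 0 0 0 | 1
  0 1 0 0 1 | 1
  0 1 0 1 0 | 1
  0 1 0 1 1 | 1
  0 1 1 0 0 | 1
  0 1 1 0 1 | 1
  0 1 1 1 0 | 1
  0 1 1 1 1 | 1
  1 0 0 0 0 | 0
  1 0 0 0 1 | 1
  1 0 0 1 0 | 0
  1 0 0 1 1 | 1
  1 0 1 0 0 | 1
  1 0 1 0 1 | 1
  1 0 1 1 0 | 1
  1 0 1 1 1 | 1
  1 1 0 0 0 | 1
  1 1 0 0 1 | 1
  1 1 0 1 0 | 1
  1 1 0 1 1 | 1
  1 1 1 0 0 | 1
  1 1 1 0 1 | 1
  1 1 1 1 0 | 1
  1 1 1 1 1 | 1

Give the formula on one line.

  (c | e) = 01011111010111110101111101011111
  ~d = 11001100110011001100110011001100
  (c & ~d) = 00001100000011000000110000001100
  (b | d) = 00110011111111110011001111111111
  ((c & ~d) & (b | d)) = 00000000000011000000000000001100
  (((c & ~d) & (b | d)) | a) = 00000000000011001111111111111111
  ((((c & ~d) & (b | d)) | a) | b) = 00000000111111111111111111111111
  ((c | e) & ((((c & ~d) & (b | d)) | a) | b)) = 00000000010111110101111101011111
  (((c | e) & ((((c & ~d) & (b | d)) | a) | b)) | b) = 00000000111111110101111111111111

(((c | e) & ((((c & ~d) & (b | d)) | a) | b)) | b)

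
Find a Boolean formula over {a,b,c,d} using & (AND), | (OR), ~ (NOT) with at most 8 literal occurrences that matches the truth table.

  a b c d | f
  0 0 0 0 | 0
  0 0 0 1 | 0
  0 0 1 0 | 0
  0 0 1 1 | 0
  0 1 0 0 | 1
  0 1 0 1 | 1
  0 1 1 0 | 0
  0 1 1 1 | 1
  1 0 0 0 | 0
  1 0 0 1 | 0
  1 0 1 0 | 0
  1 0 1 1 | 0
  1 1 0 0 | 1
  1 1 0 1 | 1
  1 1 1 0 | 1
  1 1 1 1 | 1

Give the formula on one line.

(((a | d) | (~c & ~a)) & b)

  (a | d) = 0101010111111111
  ~c = 1100110011001100
  ~a = 1111111100000000
  (~c & ~a) = 1100110000000000
  ((a | d) | (~c & ~a)) = 1101110111111111
  (((a | d) | (~c & ~a)) & b) = 0000110100001111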